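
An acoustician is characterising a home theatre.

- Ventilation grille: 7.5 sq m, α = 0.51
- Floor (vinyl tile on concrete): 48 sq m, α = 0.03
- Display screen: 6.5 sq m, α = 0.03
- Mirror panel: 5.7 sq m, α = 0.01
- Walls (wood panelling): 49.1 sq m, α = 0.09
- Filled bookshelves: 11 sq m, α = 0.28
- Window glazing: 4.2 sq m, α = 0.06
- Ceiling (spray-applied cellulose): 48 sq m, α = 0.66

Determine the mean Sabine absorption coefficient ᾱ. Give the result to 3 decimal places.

0.250

S = Σ Sᵢ = 7.5 + 48 + 6.5 + 5.7 + 49.1 + 11 + 4.2 + 48 = 180.0 sq m.
Weighted sum Σ Sα = 44.948.
ᾱ = A/S = 0.250.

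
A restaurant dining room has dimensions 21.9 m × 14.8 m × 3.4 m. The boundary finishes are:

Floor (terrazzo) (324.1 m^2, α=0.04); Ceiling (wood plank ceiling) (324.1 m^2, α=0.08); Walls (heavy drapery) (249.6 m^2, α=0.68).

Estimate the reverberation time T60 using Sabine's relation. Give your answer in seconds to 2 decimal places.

Summing Sᵢαᵢ: 12.964 + 25.928 + 169.728 → A = 208.620 sabins.
V = 21.9·14.8·3.4 = 1102.008 m³.
T = 0.161 V/A = 0.161·1102.008/208.620 = 0.85 s.

0.85 s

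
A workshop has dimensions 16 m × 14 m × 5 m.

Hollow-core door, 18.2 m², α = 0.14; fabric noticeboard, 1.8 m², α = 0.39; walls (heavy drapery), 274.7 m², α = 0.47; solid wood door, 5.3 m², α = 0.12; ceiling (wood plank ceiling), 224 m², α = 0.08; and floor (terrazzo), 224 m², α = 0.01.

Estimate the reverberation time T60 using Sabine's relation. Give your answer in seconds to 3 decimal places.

1.177 s

A = Σ Sᵢαᵢ = 18.2·0.14 + 1.8·0.39 + 274.7·0.47 + 5.3·0.12 + 224·0.08 + 224·0.01 = 153.155 sabins.
Room volume: 1120 m³.
T = 0.161 V/A = 0.161·1120/153.155 = 1.177 s.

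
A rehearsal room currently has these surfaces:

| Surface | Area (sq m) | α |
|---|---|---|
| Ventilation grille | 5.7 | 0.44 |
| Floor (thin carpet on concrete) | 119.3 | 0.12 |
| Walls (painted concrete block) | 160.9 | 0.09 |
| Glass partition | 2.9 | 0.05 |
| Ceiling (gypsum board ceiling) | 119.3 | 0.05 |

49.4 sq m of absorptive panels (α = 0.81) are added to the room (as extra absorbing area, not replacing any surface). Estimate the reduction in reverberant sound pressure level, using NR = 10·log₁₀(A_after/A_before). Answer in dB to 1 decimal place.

Equivalent absorption area: A_before = 5.7·0.44 + 119.3·0.12 + 160.9·0.09 + 2.9·0.05 + 119.3·0.05 = 37.415 sq m.
Added absorption = 49.4 × 0.81 = 40.014 sabins.
New total A_after = 77.429 sabins.
NR = 10·log₁₀(77.429/37.415) = 3.2 dB.

3.2 dB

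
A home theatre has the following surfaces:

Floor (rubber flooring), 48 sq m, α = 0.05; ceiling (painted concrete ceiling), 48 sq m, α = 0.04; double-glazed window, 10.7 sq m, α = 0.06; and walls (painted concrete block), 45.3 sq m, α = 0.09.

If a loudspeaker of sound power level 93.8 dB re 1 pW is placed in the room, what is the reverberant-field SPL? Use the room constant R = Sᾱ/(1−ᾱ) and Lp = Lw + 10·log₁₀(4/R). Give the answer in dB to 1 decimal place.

90.0 dB

A = 9.039 sabins; S = 152.0 sq m.
ᾱ = 0.0595, so room constant R = A/(1−ᾱ) = 9.611 sq m.
Lp = Lw + 10 log₁₀(4/R) = 93.8 -3.81 = 90.0 dB.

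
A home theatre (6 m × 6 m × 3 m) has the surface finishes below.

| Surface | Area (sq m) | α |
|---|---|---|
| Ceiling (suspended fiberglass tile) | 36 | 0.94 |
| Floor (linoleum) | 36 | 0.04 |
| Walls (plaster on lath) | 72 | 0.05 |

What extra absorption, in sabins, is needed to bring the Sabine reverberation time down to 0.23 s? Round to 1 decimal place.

36.7 sabins

Summing Sᵢαᵢ: 33.840 + 1.440 + 3.600 → A₁ = 38.880 sabins.
For T = 0.23 s, need A₂ = 0.161·V/T = 0.161·108/0.23 = 75.600 sabins.
Shortfall: 75.600 − 38.880 = 36.7 sabins.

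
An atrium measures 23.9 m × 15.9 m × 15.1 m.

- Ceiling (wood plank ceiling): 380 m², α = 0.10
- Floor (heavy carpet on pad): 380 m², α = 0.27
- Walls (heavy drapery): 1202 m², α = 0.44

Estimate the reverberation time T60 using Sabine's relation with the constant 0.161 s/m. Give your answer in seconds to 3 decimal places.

1.380 sec

Summing Sᵢαᵢ: 38.000 + 102.600 + 528.880 → A = 669.480 sabins.
V = 23.9·15.9·15.1 = 5738.151 m³.
RT60 = 0.161 · V / A = 0.161 × 5738.151 / 669.480 = 1.380 s.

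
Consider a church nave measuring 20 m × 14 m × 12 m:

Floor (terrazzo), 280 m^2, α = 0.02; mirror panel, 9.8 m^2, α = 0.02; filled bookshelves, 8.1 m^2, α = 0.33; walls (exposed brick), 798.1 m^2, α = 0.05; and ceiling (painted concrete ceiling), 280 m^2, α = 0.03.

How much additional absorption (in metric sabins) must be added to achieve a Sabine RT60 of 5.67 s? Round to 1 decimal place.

38.6 sabins

Total absorption A₁ = 280·0.02 + 9.8·0.02 + 8.1·0.33 + 798.1·0.05 + 280·0.03
  = 5.600 + 0.196 + 2.673 + 39.905 + 8.400 = 56.774 m^2 sabins.
For T = 5.67 s, need A₂ = 0.161·V/T = 0.161·3360/5.67 = 95.407 sabins.
ΔA = A₂ − A₁ = 95.407 − 56.774 = 38.6 sabins.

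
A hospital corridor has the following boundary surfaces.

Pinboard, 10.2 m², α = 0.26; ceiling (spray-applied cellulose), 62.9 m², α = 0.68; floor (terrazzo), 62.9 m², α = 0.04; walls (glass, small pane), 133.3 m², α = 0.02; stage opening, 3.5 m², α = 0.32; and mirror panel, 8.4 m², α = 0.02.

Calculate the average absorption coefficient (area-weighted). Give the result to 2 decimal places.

S = Σ Sᵢ = 10.2 + 62.9 + 62.9 + 133.3 + 3.5 + 8.4 = 281.2 m².
A = 10.2×0.26 + 62.9×0.68 + 62.9×0.04 + 133.3×0.02 + 3.5×0.32 + 8.4×0.02 = 51.894 sabins.
ᾱ = A/S = 0.18.

0.18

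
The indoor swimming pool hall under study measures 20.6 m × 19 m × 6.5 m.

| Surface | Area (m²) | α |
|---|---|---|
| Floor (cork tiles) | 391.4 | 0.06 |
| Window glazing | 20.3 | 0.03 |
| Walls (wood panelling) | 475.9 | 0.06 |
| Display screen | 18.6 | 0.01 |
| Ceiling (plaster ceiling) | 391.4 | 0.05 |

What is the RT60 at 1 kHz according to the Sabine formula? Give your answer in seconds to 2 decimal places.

A = Σ Sᵢαᵢ = 391.4*0.06 + 20.3*0.03 + 475.9*0.06 + 18.6*0.01 + 391.4*0.05 = 72.403 sabins.
V = 20.6·19·6.5 = 2544.1 m³.
Sabine: RT60 = 0.161 × 2544.1 / 72.403 = 5.66 s.

5.66 sec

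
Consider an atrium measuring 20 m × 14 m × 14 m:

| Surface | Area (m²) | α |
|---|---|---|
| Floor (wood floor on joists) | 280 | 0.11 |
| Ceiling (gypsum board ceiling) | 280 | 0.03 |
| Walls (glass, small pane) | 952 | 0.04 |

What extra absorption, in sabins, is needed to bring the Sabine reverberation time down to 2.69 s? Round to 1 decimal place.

Equivalent absorption area: A₁ = 280·0.11 + 280·0.03 + 952·0.04 = 77.280 m².
V = 3920 m³. Required absorption A₂ = 0.161 × 3920 / 2.69 = 234.617 sabins.
ΔA = A₂ − A₁ = 234.617 − 77.280 = 157.3 sabins.

157.3 sabins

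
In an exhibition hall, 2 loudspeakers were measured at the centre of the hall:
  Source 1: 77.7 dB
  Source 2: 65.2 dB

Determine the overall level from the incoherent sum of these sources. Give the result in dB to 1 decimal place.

Σ 10^(Lᵢ/10) = 6.22e+07.
Combined level = 10 log₁₀(6.22e+07) = 77.9 dB.

77.9 dB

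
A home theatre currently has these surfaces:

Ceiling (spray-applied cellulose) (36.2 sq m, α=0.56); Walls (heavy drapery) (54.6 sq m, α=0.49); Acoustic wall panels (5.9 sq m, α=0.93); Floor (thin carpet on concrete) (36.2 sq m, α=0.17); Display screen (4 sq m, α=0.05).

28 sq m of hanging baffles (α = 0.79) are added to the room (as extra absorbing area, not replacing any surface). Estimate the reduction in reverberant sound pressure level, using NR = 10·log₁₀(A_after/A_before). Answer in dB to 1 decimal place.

1.4 dB

Summing Sᵢαᵢ: 20.272 + 26.754 + 5.487 + 6.154 + 0.200 → A_before = 58.867 sabins.
Added absorption = 28 × 0.79 = 22.120 sabins.
A_after = 58.867 + 22.120 = 80.987 sabins.
Reduction = 10 log₁₀(A_after/A_before) = 10 log₁₀(1.3758) = 1.4 dB.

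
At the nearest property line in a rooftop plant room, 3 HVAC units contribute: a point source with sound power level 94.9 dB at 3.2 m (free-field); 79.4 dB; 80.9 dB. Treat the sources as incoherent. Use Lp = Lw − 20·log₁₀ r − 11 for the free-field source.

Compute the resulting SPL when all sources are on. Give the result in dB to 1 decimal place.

83.7 dB

Source at 3.2 m: Lp = 94.9 − 20·log₁₀(3.2) − 11 = 73.8 dB.
Converting to relative power and adding: 10^(73.8/10) + 10^(79.4/10) + 10^(80.9/10) = 2.341e+08.
L_total = 10·log₁₀(2.341e+08) = 83.7 dB.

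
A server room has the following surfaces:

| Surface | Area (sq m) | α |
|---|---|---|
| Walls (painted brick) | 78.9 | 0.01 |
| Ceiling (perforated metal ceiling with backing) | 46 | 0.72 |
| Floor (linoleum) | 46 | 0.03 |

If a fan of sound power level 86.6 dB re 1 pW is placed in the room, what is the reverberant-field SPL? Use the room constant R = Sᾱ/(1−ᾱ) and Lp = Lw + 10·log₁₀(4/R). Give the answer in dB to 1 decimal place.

76.1 dB

Σ(Sᵢαᵢ) = 78.9·0.01 + 46·0.72 + 46·0.03 = 35.289; total area S = 170.9 sq m.
ᾱ = 35.289/170.9 = 0.2065; R = Sᾱ/(1−ᾱ) = 35.289/(1−0.2065) = 44.473 sq m.
Lp = 86.6 + 10·log₁₀(4/44.473) = 86.6 + (-10.46) = 76.1 dB.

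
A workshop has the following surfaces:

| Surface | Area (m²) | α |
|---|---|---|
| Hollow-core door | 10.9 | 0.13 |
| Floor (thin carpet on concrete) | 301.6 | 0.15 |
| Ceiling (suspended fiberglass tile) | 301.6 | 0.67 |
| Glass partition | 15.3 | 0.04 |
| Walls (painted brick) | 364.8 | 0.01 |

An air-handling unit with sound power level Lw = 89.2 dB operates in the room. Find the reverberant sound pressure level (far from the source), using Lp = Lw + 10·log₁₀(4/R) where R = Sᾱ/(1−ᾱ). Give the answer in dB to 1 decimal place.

A = 252.989 sabins; S = 994.2 m².
ᾱ = 0.2545, so room constant R = A/(1−ᾱ) = 339.355 m².
Lp = 89.2 + 10·log₁₀(4/339.355) = 89.2 + (-19.29) = 69.9 dB.

69.9 dB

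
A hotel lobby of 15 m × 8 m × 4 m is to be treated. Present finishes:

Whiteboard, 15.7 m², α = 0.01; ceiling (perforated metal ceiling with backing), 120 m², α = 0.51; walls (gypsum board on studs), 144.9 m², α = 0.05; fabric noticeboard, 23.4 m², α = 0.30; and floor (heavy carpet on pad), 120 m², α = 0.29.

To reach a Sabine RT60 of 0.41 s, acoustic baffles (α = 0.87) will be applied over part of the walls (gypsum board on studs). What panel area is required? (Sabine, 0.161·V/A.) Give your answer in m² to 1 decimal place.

95.2

Equivalent absorption area: A₁ = 15.7*0.01 + 120*0.51 + 144.9*0.05 + 23.4*0.30 + 120*0.29 = 110.422 m².
V = 480 m³. Target absorption A₂ = 0.161 × 480 / 0.41 = 188.488 sabins.
Absorption to add: 188.488 − 110.422 = 78.066 sabins.
Each m² of panel replacing the walls (gypsum board on studs) adds (0.87 − 0.05) = 0.82 sabins.
Area = ΔA/Δα = 78.066/0.82 = 95.2 m².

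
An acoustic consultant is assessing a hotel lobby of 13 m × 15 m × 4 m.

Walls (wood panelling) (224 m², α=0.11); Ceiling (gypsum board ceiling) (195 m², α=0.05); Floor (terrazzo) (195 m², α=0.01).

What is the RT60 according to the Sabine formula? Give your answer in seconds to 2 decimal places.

3.46 s

Equivalent absorption area: A = 224×0.11 + 195×0.05 + 195×0.01 = 36.340 m².
Volume V = 13 × 15 × 4 = 780 m³.
Sabine: RT60 = 0.161 × 780 / 36.340 = 3.46 s.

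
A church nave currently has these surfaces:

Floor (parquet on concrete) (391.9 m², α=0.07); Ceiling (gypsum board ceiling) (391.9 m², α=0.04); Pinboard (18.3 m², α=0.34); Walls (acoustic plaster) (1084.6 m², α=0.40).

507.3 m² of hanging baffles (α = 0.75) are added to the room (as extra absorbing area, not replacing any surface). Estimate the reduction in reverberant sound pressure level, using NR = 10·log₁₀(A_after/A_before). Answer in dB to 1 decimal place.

Summing Sᵢαᵢ: 27.433 + 15.676 + 6.222 + 433.840 → A_before = 483.171 sabins.
Added absorption = 507.3 × 0.75 = 380.475 sabins.
New total A_after = 863.646 sabins.
Reduction = 10 log₁₀(A_after/A_before) = 10 log₁₀(1.7875) = 2.5 dB.

2.5 dB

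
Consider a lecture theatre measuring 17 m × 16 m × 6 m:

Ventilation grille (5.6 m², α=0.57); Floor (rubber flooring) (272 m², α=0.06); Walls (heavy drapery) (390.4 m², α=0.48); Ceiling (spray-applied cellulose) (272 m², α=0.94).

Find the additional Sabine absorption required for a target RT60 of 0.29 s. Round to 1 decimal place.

Equivalent absorption area: A₁ = 5.6×0.57 + 272×0.06 + 390.4×0.48 + 272×0.94 = 462.584 m².
Target A₂ = 0.161·1632/0.29 = 906.041 sabins (V = 1632 m³).
Shortfall: 906.041 − 462.584 = 443.5 sabins.

443.5 sabins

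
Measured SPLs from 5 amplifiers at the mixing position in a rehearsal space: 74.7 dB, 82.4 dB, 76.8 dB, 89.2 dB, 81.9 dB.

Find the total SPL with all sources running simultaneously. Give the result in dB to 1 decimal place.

Σ 10^(Lᵢ/10) = 1.238e+09.
L_total = 10·log₁₀(1.238e+09) = 90.9 dB.

90.9 dB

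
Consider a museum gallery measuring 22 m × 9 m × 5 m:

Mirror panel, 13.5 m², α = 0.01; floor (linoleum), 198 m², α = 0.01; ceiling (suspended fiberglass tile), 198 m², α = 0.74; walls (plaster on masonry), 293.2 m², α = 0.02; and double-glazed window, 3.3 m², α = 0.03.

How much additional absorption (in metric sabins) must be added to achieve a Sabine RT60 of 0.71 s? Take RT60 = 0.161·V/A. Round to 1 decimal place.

Summing Sᵢαᵢ: 0.135 + 1.980 + 146.520 + 5.864 + 0.099 → A₁ = 154.598 sabins.
For T = 0.71 s, need A₂ = 0.161·V/T = 0.161·990/0.71 = 224.493 sabins.
Shortfall: 224.493 − 154.598 = 69.9 sabins.

69.9 sabins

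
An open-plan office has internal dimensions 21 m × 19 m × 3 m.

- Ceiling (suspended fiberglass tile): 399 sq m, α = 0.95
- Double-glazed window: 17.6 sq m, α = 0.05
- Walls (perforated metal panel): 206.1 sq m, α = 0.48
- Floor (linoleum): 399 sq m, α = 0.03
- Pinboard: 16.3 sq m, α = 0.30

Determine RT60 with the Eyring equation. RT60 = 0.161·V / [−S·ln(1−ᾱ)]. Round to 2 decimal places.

S = Σ Sᵢ = 1038.0 sq m.
Σ(Sᵢαᵢ) = 399×0.95 + 17.6×0.05 + 206.1×0.48 + 399×0.03 + 16.3×0.30 = 495.718.
ᾱ = 495.718 / 1038.0 = 0.4776.
−S·ln(1−ᾱ) = −1038.0 × ln(1 − 0.4776) = 673.996.
V = 21 × 19 × 3 = 1197 m³.
RT60 = 0.161 × 1197 / 673.996 = 0.29 s.

0.29 sec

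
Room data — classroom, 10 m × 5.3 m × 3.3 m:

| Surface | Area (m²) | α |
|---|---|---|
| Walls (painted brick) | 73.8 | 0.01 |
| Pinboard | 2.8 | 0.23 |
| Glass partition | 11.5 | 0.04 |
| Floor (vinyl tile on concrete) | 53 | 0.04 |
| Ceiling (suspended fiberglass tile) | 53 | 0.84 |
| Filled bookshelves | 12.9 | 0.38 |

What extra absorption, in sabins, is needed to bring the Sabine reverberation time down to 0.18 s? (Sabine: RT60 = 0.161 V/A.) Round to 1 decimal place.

103.1 sabins

A₁ = Σ Sᵢαᵢ = 73.8*0.01 + 2.8*0.23 + 11.5*0.04 + 53*0.04 + 53*0.84 + 12.9*0.38 = 53.384 sabins.
For T = 0.18 s, need A₂ = 0.161·V/T = 0.161·174.9/0.18 = 156.438 sabins.
ΔA = A₂ − A₁ = 156.438 − 53.384 = 103.1 sabins.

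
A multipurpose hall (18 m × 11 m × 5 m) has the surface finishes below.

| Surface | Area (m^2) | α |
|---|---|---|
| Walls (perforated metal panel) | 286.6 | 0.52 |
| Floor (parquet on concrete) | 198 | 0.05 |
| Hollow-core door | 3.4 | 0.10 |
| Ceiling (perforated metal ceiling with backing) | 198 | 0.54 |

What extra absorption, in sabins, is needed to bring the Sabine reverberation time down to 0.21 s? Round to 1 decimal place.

492.8 sabins

Total absorption A₁ = 286.6·0.52 + 198·0.05 + 3.4·0.10 + 198·0.54
  = 149.032 + 9.900 + 0.340 + 106.920 = 266.192 m^2 sabins.
Target A₂ = 0.161·990/0.21 = 759.000 sabins (V = 990 m³).
Shortfall: 759.000 − 266.192 = 492.8 sabins.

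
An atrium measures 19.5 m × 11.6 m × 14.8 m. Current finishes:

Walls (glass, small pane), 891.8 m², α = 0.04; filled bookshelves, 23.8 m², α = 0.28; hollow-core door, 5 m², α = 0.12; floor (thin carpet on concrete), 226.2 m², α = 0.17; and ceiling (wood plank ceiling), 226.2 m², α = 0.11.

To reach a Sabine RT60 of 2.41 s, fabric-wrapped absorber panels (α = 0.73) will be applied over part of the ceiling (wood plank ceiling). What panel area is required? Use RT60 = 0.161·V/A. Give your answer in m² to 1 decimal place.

189.3

A₁ = Σ Sᵢαᵢ = 891.8·0.04 + 23.8·0.28 + 5·0.12 + 226.2·0.17 + 226.2·0.11 = 106.272 sabins.
V = 3347.76 m³. Target absorption A₂ = 0.161 × 3347.76 / 2.41 = 223.647 sabins.
ΔA needed = 223.647 − 106.272 = 117.375 sabins.
Net gain per m²: Δα = 0.73 − 0.11 = 0.62.
Area = ΔA/Δα = 117.375/0.62 = 189.3 m².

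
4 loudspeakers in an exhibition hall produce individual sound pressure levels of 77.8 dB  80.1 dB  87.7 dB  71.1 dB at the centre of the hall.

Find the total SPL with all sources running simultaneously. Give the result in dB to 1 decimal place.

Sum in the linear (power) domain: Σ 10^(Lᵢ/10) = 10^(77.8/10) + 10^(80.1/10) + 10^(87.7/10) + 10^(71.1/10) = 7.643e+08.
L_total = 10·log₁₀(7.643e+08) = 88.8 dB.

88.8 dB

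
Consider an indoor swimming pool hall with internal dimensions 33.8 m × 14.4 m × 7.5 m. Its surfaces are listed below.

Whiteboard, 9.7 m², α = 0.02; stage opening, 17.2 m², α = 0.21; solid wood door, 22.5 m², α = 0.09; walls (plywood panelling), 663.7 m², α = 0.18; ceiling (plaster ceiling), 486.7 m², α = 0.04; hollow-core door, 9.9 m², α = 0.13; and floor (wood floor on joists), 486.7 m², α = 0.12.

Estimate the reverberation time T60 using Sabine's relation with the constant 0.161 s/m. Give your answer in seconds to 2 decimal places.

Equivalent absorption area: A = 9.7*0.02 + 17.2*0.21 + 22.5*0.09 + 663.7*0.18 + 486.7*0.04 + 9.9*0.13 + 486.7*0.12 = 204.456 m².
Volume V = 33.8 × 14.4 × 7.5 = 3650.4 m³.
RT60 = 0.161 · V / A = 0.161 × 3650.4 / 204.456 = 2.87 s.

2.87 s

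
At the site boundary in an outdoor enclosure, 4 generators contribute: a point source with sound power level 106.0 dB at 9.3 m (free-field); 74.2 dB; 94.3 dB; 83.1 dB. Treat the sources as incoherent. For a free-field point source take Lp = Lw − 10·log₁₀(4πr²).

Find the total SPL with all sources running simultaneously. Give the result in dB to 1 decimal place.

Source at 9.3 m: Lp = 106.0 − 10·log₁₀(4π·9.3²) = 106.0 − 10·log₁₀(1086.865) = 75.6 dB.
Sum in the linear (power) domain: Σ 10^(Lᵢ/10) = 10^(75.6/10) + 10^(74.2/10) + 10^(94.3/10) + 10^(83.1/10) = 2.958e+09.
L_total = 10·log₁₀(2.958e+09) = 94.7 dB.

94.7 dB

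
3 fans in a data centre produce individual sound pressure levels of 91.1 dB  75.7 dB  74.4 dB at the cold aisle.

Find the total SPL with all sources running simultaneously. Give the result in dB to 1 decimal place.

Sum in the linear (power) domain: Σ 10^(Lᵢ/10) = 10^(91.1/10) + 10^(75.7/10) + 10^(74.4/10) = 1.353e+09.
L_total = 10·log₁₀(1.353e+09) = 91.3 dB.

91.3 dB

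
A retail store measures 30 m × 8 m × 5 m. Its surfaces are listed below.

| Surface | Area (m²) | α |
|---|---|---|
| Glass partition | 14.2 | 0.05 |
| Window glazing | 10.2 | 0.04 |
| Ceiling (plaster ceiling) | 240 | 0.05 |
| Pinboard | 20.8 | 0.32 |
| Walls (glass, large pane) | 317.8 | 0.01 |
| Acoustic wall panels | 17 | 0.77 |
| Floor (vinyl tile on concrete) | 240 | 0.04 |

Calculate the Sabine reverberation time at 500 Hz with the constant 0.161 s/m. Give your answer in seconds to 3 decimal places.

Summing Sᵢαᵢ: 0.710 + 0.408 + 12.000 + 6.656 + 3.178 + 13.090 + 9.600 → A = 45.642 sabins.
Volume V = 30 × 8 × 5 = 1200 m³.
RT60 = 0.161 · V / A = 0.161 × 1200 / 45.642 = 4.233 s.

4.233 sec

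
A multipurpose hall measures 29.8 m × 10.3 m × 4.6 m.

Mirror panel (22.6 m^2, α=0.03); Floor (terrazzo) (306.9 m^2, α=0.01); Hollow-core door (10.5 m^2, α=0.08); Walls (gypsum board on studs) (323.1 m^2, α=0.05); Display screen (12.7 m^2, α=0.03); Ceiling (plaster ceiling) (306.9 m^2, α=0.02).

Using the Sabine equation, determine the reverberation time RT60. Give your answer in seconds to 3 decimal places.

A = Σ Sᵢαᵢ = 22.6·0.03 + 306.9·0.01 + 10.5·0.08 + 323.1·0.05 + 12.7·0.03 + 306.9·0.02 = 27.261 sabins.
Volume V = 29.8 × 10.3 × 4.6 = 1411.924 m³.
RT60 = 0.161 · V / A = 0.161 × 1411.924 / 27.261 = 8.339 s.

8.339 s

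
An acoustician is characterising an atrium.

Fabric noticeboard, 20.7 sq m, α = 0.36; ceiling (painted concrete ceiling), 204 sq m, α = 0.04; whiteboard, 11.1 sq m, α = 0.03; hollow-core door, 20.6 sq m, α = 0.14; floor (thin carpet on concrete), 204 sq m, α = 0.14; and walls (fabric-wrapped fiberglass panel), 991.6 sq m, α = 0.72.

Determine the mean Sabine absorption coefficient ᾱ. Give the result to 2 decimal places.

0.52

S = Σ Sᵢ = 20.7 + 204 + 11.1 + 20.6 + 204 + 991.6 = 1452.0 sq m.
Σ(Sᵢαᵢ) = 20.7*0.36 + 204*0.04 + 11.1*0.03 + 20.6*0.14 + 204*0.14 + 991.6*0.72 = 761.341.
ᾱ = A/S = 0.52.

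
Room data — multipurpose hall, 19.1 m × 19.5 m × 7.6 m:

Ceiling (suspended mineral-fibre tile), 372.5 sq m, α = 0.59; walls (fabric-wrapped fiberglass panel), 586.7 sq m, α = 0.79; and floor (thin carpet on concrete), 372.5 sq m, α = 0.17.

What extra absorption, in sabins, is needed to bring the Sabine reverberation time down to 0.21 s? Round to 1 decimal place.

1423.5 sabins

A₁ = Σ Sᵢαᵢ = 372.5*0.59 + 586.7*0.79 + 372.5*0.17 = 746.593 sabins.
V = 2830.62 m³. Required absorption A₂ = 0.161 × 2830.62 / 0.21 = 2170.142 sabins.
ΔA = A₂ − A₁ = 2170.142 − 746.593 = 1423.5 sabins.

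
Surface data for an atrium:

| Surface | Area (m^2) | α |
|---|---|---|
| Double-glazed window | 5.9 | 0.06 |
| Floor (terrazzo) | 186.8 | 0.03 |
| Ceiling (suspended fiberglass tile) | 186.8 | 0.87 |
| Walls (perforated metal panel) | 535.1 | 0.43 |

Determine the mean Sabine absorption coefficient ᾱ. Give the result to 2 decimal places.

Total surface area S = 914.6 m^2.
Weighted sum Σ Sα = 398.567.
ᾱ = 398.567 / 914.6 = 0.44.

0.44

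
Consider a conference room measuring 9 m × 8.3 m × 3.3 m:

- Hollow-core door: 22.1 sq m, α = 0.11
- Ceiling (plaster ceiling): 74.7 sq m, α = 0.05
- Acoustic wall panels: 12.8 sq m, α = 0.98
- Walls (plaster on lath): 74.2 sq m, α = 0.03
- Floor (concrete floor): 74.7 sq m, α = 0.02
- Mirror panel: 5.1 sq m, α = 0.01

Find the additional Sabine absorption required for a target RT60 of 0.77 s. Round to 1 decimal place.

29.1 sabins

Summing Sᵢαᵢ: 2.431 + 3.735 + 12.544 + 2.226 + 1.494 + 0.051 → A₁ = 22.481 sabins.
Target A₂ = 0.161·246.51/0.77 = 51.543 sabins (V = 246.51 m³).
ΔA = A₂ − A₁ = 51.543 − 22.481 = 29.1 sabins.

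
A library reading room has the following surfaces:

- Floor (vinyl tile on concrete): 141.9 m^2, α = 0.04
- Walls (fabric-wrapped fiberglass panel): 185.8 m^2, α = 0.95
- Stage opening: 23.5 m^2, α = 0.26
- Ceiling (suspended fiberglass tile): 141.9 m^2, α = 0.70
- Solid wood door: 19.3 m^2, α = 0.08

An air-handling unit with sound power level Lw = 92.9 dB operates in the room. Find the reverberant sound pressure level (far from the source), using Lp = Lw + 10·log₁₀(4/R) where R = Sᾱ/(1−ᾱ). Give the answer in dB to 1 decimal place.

70.7 dB

A = 289.170 sabins; S = 512.4 m^2.
ᾱ = 0.5643, so room constant R = A/(1−ᾱ) = 663.691 m^2.
Lp = Lw + 10 log₁₀(4/R) = 92.9 -22.20 = 70.7 dB.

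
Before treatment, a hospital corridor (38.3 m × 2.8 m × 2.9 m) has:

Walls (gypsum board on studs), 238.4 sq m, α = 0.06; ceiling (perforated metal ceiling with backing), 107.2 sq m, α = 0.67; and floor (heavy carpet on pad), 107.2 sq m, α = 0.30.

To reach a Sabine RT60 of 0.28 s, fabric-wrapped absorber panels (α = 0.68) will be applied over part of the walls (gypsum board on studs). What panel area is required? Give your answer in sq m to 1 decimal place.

Equivalent absorption area: A₁ = 238.4·0.06 + 107.2·0.67 + 107.2·0.30 = 118.288 sq m.
Required A₂ = 0.161·310.996/0.28 = 178.823 sabins.
Absorption to add: 178.823 − 118.288 = 60.535 sabins.
Each sq m of panel replacing the walls (gypsum board on studs) adds (0.68 − 0.06) = 0.62 sabins.
Area = ΔA/Δα = 60.535/0.62 = 97.6 sq m.

97.6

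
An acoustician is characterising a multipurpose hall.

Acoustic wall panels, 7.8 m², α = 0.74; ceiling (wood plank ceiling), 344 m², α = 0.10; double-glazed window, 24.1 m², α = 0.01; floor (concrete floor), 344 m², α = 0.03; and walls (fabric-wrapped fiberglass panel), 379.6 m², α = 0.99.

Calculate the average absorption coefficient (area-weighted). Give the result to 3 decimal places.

0.388

S = Σ Sᵢ = 7.8 + 344 + 24.1 + 344 + 379.6 = 1099.5 m².
A = 7.8*0.74 + 344*0.10 + 24.1*0.01 + 344*0.03 + 379.6*0.99 = 426.537 sabins.
ᾱ = 426.537 / 1099.5 = 0.388.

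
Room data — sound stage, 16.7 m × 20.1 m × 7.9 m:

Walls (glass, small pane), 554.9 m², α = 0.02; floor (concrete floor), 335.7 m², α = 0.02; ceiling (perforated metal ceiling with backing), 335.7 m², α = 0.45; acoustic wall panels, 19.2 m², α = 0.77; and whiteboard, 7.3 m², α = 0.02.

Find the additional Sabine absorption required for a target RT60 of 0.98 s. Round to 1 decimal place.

Total absorption A₁ = 554.9×0.02 + 335.7×0.02 + 335.7×0.45 + 19.2×0.77 + 7.3×0.02
  = 11.098 + 6.714 + 151.065 + 14.784 + 0.146 = 183.807 m² sabins.
For T = 0.98 s, need A₂ = 0.161·V/T = 0.161·2651.793/0.98 = 435.652 sabins.
Additional absorption ΔA = 435.652 − 183.807 = 251.8 sabins.

251.8 sabins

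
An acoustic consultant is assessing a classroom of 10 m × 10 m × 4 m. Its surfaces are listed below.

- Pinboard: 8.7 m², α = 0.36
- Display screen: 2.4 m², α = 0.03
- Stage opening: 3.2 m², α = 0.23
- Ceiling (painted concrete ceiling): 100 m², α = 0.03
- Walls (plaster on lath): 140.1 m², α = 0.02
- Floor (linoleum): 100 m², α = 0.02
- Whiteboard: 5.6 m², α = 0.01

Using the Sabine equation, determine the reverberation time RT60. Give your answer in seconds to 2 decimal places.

5.46 seconds

Equivalent absorption area: A = 8.7*0.36 + 2.4*0.03 + 3.2*0.23 + 100*0.03 + 140.1*0.02 + 100*0.02 + 5.6*0.01 = 11.798 m².
Room volume: 400 m³.
Sabine: RT60 = 0.161 × 400 / 11.798 = 5.46 s.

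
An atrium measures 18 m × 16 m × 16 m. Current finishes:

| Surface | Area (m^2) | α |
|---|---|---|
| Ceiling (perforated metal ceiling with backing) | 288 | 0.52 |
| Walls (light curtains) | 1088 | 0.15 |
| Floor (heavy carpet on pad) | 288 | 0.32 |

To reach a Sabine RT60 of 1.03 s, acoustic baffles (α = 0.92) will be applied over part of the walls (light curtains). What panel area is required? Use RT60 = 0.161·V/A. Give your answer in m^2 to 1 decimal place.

Total absorption A₁ = 288*0.52 + 1088*0.15 + 288*0.32
  = 149.760 + 163.200 + 92.160 = 405.120 m^2 sabins.
V = 4608 m³. Target absorption A₂ = 0.161 × 4608 / 1.03 = 720.280 sabins.
Absorption to add: 720.280 − 405.120 = 315.160 sabins.
Net gain per m^2: Δα = 0.92 − 0.15 = 0.77.
Panel area = 315.160 / 0.77 = 409.3 m^2.

409.3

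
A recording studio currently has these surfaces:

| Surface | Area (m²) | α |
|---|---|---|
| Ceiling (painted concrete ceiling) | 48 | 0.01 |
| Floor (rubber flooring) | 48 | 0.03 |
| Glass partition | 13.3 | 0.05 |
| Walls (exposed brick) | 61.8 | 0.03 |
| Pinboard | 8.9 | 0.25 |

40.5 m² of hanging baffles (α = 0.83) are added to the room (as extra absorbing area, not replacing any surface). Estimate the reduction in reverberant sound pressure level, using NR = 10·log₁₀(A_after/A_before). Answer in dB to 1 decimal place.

7.8 dB

Total absorption A_before = 48×0.01 + 48×0.03 + 13.3×0.05 + 61.8×0.03 + 8.9×0.25
  = 0.480 + 1.440 + 0.665 + 1.854 + 2.225 = 6.664 m² sabins.
Treatment contributes 40.5·0.83 = 33.615 sabins.
A_after = 6.664 + 33.615 = 40.279 sabins.
NR = 10·log₁₀(40.279/6.664) = 7.8 dB.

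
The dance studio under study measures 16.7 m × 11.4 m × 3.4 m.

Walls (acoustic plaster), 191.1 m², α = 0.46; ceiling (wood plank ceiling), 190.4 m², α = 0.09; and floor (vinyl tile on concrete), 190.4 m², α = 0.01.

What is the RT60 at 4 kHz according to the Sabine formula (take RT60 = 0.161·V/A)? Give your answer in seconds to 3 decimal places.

Total absorption A = 191.1·0.46 + 190.4·0.09 + 190.4·0.01
  = 87.906 + 17.136 + 1.904 = 106.946 m² sabins.
V = 16.7·11.4·3.4 = 647.292 m³.
RT60 = 0.161 · V / A = 0.161 × 647.292 / 106.946 = 0.974 s.

0.974 s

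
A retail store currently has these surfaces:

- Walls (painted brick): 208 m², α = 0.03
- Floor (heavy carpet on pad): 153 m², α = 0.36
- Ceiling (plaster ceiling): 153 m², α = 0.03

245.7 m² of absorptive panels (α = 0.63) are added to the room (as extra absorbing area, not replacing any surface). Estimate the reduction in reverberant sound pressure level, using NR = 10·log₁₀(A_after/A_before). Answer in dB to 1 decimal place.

5.2 dB

A_before = Σ Sᵢαᵢ = 208*0.03 + 153*0.36 + 153*0.03 = 65.910 sabins.
Added absorption = 245.7 × 0.63 = 154.791 sabins.
A_after = 65.910 + 154.791 = 220.701 sabins.
NR = 10·log₁₀(220.701/65.910) = 5.2 dB.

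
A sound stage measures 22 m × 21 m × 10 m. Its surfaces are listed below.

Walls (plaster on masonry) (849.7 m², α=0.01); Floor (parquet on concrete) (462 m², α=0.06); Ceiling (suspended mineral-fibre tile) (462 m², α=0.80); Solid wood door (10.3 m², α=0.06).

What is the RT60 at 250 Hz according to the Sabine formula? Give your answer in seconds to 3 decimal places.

1.830 s

Total absorption A = 849.7*0.01 + 462*0.06 + 462*0.80 + 10.3*0.06
  = 8.497 + 27.720 + 369.600 + 0.618 = 406.435 m² sabins.
Room volume: 4620 m³.
RT60 = 0.161 · V / A = 0.161 × 4620 / 406.435 = 1.830 s.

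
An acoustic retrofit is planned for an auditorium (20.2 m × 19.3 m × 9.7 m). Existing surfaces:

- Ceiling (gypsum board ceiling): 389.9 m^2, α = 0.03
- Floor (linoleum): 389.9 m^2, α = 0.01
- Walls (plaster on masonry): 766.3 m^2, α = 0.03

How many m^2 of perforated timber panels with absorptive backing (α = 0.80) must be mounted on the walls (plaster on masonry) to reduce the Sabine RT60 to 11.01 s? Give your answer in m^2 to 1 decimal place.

Summing Sᵢαᵢ: 11.697 + 3.899 + 22.989 → A₁ = 38.585 sabins.
V = 3781.642 m³. Target absorption A₂ = 0.161 × 3781.642 / 11.01 = 55.299 sabins.
ΔA needed = 55.299 − 38.585 = 16.714 sabins.
Each m^2 of panel replacing the walls (plaster on masonry) adds (0.80 − 0.03) = 0.77 sabins.
Panel area = 16.714 / 0.77 = 21.7 m^2.

21.7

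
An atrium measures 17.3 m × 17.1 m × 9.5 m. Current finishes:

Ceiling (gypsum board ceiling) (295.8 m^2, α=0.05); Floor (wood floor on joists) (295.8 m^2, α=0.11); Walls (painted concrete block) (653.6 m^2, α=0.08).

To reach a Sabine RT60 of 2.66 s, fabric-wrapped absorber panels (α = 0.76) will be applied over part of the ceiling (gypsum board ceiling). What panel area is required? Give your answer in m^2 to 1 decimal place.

Total absorption A₁ = 295.8*0.05 + 295.8*0.11 + 653.6*0.08
  = 14.790 + 32.538 + 52.288 = 99.616 m^2 sabins.
V = 2810.385 m³. Target absorption A₂ = 0.161 × 2810.385 / 2.66 = 170.102 sabins.
Absorption to add: 170.102 − 99.616 = 70.486 sabins.
Each m^2 of panel replacing the ceiling (gypsum board ceiling) adds (0.76 − 0.05) = 0.71 sabins.
Panel area = 70.486 / 0.71 = 99.3 m^2.

99.3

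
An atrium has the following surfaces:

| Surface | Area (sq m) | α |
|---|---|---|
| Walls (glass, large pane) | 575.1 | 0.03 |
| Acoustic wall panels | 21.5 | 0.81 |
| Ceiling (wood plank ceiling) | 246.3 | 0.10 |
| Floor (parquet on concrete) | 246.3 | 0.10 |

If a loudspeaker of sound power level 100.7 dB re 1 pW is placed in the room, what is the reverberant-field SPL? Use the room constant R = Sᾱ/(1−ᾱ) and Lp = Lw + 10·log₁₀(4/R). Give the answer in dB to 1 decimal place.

A = 83.928 sabins; S = 1089.2 sq m.
ᾱ = 0.0771, so room constant R = A/(1−ᾱ) = 90.939 sq m.
Lp = 100.7 + 10·log₁₀(4/90.939) = 100.7 + (-13.57) = 87.1 dB.

87.1 dB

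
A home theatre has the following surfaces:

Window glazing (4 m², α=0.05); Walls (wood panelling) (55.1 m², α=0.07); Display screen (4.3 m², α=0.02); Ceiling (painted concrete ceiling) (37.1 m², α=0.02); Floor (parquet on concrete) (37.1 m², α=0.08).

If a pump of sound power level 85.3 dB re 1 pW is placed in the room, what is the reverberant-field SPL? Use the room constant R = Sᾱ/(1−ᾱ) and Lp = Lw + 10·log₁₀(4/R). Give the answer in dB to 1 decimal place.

A = 7.853 sabins; S = 137.6 m².
ᾱ = 0.0571, so room constant R = A/(1−ᾱ) = 8.329 m².
Lp = Lw + 10 log₁₀(4/R) = 85.3 -3.19 = 82.1 dB.

82.1 dB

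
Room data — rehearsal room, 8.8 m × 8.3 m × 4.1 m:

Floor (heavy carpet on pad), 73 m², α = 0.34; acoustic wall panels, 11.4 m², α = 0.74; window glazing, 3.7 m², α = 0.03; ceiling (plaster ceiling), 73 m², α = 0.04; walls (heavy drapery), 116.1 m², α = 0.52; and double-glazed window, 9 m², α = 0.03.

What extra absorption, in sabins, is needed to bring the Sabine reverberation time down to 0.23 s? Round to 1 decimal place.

A₁ = Σ Sᵢαᵢ = 73×0.34 + 11.4×0.74 + 3.7×0.03 + 73×0.04 + 116.1×0.52 + 9×0.03 = 96.929 sabins.
For T = 0.23 s, need A₂ = 0.161·V/T = 0.161·299.464/0.23 = 209.625 sabins.
Shortfall: 209.625 − 96.929 = 112.7 sabins.

112.7 sabins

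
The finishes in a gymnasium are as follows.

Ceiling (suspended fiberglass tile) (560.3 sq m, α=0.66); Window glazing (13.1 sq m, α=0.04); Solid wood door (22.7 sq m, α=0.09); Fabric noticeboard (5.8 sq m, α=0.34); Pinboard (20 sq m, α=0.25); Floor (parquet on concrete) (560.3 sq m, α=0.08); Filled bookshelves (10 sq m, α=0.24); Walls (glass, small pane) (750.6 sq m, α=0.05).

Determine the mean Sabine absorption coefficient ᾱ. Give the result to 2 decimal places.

S = Σ Sᵢ = 560.3 + 13.1 + 22.7 + 5.8 + 20 + 560.3 + 10 + 750.6 = 1942.8 sq m.
Weighted sum Σ Sα = 464.091.
ᾱ = A/S = 0.24.

0.24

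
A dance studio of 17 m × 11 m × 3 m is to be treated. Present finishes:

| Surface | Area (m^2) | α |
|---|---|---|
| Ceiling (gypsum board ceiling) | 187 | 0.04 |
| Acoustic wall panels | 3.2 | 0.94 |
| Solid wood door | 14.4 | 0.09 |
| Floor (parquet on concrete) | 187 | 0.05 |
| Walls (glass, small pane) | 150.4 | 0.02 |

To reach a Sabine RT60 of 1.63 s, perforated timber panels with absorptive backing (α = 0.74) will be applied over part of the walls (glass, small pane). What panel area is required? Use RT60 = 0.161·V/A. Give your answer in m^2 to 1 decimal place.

Total absorption A₁ = 187×0.04 + 3.2×0.94 + 14.4×0.09 + 187×0.05 + 150.4×0.02
  = 7.480 + 3.008 + 1.296 + 9.350 + 3.008 = 24.142 m^2 sabins.
V = 561 m³. Target absorption A₂ = 0.161 × 561 / 1.63 = 55.412 sabins.
ΔA needed = 55.412 − 24.142 = 31.270 sabins.
Net gain per m^2: Δα = 0.74 − 0.02 = 0.72.
Panel area = 31.270 / 0.72 = 43.4 m^2.

43.4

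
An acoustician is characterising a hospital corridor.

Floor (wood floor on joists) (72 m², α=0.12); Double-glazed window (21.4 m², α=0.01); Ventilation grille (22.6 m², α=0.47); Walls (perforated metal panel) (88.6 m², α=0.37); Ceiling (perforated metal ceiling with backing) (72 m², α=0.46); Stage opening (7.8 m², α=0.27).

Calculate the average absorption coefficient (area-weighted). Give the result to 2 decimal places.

0.31

Total surface area S = 284.4 m².
Σ(Sᵢαᵢ) = 72·0.12 + 21.4·0.01 + 22.6·0.47 + 88.6·0.37 + 72·0.46 + 7.8·0.27 = 87.484.
ᾱ = 87.484 / 284.4 = 0.31.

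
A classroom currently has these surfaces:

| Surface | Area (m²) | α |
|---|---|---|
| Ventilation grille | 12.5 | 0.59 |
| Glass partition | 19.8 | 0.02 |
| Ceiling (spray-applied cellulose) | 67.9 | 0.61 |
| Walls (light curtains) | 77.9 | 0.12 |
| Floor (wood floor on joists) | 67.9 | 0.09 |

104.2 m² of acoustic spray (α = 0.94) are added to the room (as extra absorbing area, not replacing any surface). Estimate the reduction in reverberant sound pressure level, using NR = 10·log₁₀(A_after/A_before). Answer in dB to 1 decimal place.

Total absorption A_before = 12.5·0.59 + 19.8·0.02 + 67.9·0.61 + 77.9·0.12 + 67.9·0.09
  = 7.375 + 0.396 + 41.419 + 9.348 + 6.111 = 64.649 m² sabins.
Treatment contributes 104.2·0.94 = 97.948 sabins.
A_after = 64.649 + 97.948 = 162.597 sabins.
Reduction = 10 log₁₀(A_after/A_before) = 10 log₁₀(2.5151) = 4.0 dB.

4.0 dB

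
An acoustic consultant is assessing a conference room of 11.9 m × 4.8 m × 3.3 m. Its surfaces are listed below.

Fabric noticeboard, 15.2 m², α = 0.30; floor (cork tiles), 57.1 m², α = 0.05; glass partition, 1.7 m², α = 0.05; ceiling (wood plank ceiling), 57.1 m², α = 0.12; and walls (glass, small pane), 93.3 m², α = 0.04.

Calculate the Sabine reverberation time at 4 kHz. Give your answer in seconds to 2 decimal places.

1.68 s

Equivalent absorption area: A = 15.2*0.30 + 57.1*0.05 + 1.7*0.05 + 57.1*0.12 + 93.3*0.04 = 18.084 m².
V = 11.9·4.8·3.3 = 188.496 m³.
T = 0.161 V/A = 0.161·188.496/18.084 = 1.68 s.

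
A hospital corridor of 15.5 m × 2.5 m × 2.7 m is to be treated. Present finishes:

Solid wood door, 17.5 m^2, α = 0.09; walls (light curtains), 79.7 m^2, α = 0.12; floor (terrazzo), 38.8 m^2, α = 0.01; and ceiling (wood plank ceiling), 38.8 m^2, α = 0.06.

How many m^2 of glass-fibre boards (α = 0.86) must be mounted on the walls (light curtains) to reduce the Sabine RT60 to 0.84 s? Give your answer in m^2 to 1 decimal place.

8.4

A₁ = Σ Sᵢαᵢ = 17.5*0.09 + 79.7*0.12 + 38.8*0.01 + 38.8*0.06 = 13.855 sabins.
V = 104.625 m³. Target absorption A₂ = 0.161 × 104.625 / 0.84 = 20.053 sabins.
Absorption to add: 20.053 − 13.855 = 6.198 sabins.
Net gain per m^2: Δα = 0.86 − 0.12 = 0.74.
Area = ΔA/Δα = 6.198/0.74 = 8.4 m^2.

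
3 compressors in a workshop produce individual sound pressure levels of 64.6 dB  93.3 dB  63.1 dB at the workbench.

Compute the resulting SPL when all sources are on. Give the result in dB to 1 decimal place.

Converting to relative power and adding: 10^(64.6/10) + 10^(93.3/10) + 10^(63.1/10) = 2.143e+09.
Back to dB: 10·log₁₀ Σ = 93.3 dB.

93.3 dB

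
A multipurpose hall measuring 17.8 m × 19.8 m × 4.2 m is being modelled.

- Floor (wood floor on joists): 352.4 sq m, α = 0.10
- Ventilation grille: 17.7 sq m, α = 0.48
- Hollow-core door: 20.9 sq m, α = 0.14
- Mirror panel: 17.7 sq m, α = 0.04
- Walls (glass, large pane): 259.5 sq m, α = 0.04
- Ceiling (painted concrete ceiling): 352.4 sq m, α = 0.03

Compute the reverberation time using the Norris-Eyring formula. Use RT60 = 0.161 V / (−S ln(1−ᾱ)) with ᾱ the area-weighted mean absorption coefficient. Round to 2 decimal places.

3.37 seconds

S = Σ Sᵢ = 1020.6 sq m.
Σ(Sᵢαᵢ) = 352.4×0.10 + 17.7×0.48 + 20.9×0.14 + 17.7×0.04 + 259.5×0.04 + 352.4×0.03 = 68.322.
ᾱ = 68.322 / 1020.6 = 0.0669.
Eyring denominator: −S ln(1−ᾱ) = 70.669.
V = 17.8 × 19.8 × 4.2 = 1480.248 m³.
T = 0.161·V/[−S·ln(1−ᾱ)] = 0.161·1480.248/70.669 = 3.37 s.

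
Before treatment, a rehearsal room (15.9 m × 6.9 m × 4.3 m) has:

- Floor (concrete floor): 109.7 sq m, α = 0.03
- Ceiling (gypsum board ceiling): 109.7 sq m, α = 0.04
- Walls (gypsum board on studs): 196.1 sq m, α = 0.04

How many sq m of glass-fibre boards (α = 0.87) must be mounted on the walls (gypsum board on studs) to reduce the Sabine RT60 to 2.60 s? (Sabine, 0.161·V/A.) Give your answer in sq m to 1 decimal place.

Summing Sᵢαᵢ: 3.291 + 4.388 + 7.844 → A₁ = 15.523 sabins.
V = 471.753 m³. Target absorption A₂ = 0.161 × 471.753 / 2.60 = 29.212 sabins.
ΔA needed = 29.212 − 15.523 = 13.689 sabins.
Each sq m of panel replacing the walls (gypsum board on studs) adds (0.87 − 0.04) = 0.83 sabins.
Panel area = 13.689 / 0.83 = 16.5 sq m.

16.5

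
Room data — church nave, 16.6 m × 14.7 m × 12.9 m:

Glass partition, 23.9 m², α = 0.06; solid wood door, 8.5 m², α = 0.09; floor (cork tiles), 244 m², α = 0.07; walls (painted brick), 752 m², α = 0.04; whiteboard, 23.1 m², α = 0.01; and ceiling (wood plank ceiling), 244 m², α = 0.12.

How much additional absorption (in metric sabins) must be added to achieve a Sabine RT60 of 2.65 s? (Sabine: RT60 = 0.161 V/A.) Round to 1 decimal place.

112.4 sabins

A₁ = Σ Sᵢαᵢ = 23.9·0.06 + 8.5·0.09 + 244·0.07 + 752·0.04 + 23.1·0.01 + 244·0.12 = 78.870 sabins.
For T = 2.65 s, need A₂ = 0.161·V/T = 0.161·3147.858/2.65 = 191.247 sabins.
Additional absorption ΔA = 191.247 − 78.870 = 112.4 sabins.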